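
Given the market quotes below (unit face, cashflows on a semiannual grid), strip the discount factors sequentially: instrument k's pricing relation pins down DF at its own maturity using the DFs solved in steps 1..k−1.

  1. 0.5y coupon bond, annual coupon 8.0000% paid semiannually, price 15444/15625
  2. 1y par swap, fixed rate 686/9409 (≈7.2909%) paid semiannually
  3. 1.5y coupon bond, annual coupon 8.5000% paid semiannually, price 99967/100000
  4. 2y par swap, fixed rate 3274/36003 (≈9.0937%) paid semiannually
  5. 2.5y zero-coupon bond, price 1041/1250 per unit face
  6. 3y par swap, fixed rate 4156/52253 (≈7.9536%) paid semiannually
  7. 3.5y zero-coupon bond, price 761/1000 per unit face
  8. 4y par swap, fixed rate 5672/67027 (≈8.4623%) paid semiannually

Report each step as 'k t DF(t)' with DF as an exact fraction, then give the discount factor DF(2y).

step 1 [0.5y] bond c/2=1/25: DF=(15444/15625 − 1/25·(0))/(1+1/25) = 594/625 ≈ 0.950400
step 2 [1y] swap r/2=343/9409: DF=(1 − 343/9409·(0.950400))/(1+343/9409) = 4657/5000 ≈ 0.931400
step 3 [1.5y] bond c/2=17/400: DF=(99967/100000 − 17/400·(0.950400+0.931400))/(1+17/400) = 4411/5000 ≈ 0.882200
step 4 [2y] swap r/2=1637/36003: DF=(1 − 1637/36003·(0.950400+0.931400+0.882200))/(1+1637/36003) = 8363/10000 ≈ 0.836300
step 5 [2.5y] zero: DF = P = 1041/1250 ≈ 0.832800
step 6 [3y] swap r/2=2078/52253: DF=(1 − 2078/52253·(0.950400+0.931400+0.882200+0.836300+0.832800))/(1+2078/52253) = 3961/5000 ≈ 0.792200
step 7 [3.5y] zero: DF = P = 761/1000 ≈ 0.761000
step 8 [4y] swap r/2=2836/67027: DF=(1 − 2836/67027·(0.950400+0.931400+0.882200+0.836300+0.832800+0.792200+0.761000))/(1+2836/67027) = 1791/2500 ≈ 0.716400

1 1/2 594/625
2 1 4657/5000
3 3/2 4411/5000
4 2 8363/10000
5 5/2 1041/1250
6 3 3961/5000
7 7/2 761/1000
8 4 1791/2500
DF(2y) = 8363/10000 ≈ 0.836300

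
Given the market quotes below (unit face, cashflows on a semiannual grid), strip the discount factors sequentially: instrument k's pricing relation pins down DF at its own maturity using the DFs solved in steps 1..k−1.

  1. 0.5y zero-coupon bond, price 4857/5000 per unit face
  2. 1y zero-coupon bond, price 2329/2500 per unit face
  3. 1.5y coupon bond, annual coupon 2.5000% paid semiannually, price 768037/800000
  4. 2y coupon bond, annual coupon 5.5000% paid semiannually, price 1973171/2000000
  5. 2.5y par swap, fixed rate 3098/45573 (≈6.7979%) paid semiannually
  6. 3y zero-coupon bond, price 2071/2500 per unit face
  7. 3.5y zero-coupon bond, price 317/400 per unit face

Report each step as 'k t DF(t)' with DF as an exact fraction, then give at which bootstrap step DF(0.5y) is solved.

step 1 [0.5y] zero: DF = P = 4857/5000 ≈ 0.971400
step 2 [1y] zero: DF = P = 2329/2500 ≈ 0.931600
step 3 [1.5y] bond c/2=1/80: DF=(768037/800000 − 1/80·(0.971400+0.931600))/(1+1/80) = 9247/10000 ≈ 0.924700
step 4 [2y] bond c/2=11/400: DF=(1973171/2000000 − 11/400·(0.971400+0.931600+0.924700))/(1+11/400) = 1769/2000 ≈ 0.884500
step 5 [2.5y] swap r/2=1549/45573: DF=(1 − 1549/45573·(0.971400+0.931600+0.924700+0.884500))/(1+1549/45573) = 8451/10000 ≈ 0.845100
step 6 [3y] zero: DF = P = 2071/2500 ≈ 0.828400
step 7 [3.5y] zero: DF = P = 317/400 ≈ 0.792500

1 1/2 4857/5000
2 1 2329/2500
3 3/2 9247/10000
4 2 1769/2000
5 5/2 8451/10000
6 3 2071/2500
7 7/2 317/400
DF(0.5y) is solved at step 1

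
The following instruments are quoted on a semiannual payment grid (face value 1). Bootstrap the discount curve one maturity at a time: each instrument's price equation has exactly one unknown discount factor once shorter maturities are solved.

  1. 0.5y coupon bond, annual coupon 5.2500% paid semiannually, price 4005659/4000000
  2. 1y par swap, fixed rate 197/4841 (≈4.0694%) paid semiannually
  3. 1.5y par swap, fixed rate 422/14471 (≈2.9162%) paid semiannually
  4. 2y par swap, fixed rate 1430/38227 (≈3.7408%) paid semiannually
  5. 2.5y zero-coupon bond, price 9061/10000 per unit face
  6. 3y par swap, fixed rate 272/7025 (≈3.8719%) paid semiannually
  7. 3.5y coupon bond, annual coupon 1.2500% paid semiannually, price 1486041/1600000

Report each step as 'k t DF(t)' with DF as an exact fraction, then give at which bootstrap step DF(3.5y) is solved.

1 1/2 4879/5000
2 1 4803/5000
3 3/2 4789/5000
4 2 1857/2000
5 5/2 9061/10000
6 3 557/625
7 7/2 8881/10000
DF(3.5y) is solved at step 7

step 1 [0.5y] bond c/2=21/800: DF=(4005659/4000000 − 21/800·(0))/(1+21/800) = 4879/5000 ≈ 0.975800
step 2 [1y] swap r/2=197/9682: DF=(1 − 197/9682·(0.975800))/(1+197/9682) = 4803/5000 ≈ 0.960600
step 3 [1.5y] swap r/2=211/14471: DF=(1 − 211/14471·(0.975800+0.960600))/(1+211/14471) = 4789/5000 ≈ 0.957800
step 4 [2y] swap r/2=715/38227: DF=(1 − 715/38227·(0.975800+0.960600+0.957800))/(1+715/38227) = 1857/2000 ≈ 0.928500
step 5 [2.5y] zero: DF = P = 9061/10000 ≈ 0.906100
step 6 [3y] swap r/2=136/7025: DF=(1 − 136/7025·(0.975800+0.960600+0.957800+0.928500+0.906100))/(1+136/7025) = 557/625 ≈ 0.891200
step 7 [3.5y] bond c/2=1/160: DF=(1486041/1600000 − 1/160·(0.975800+0.960600+0.957800+0.928500+0.906100+0.891200))/(1+1/160) = 8881/10000 ≈ 0.888100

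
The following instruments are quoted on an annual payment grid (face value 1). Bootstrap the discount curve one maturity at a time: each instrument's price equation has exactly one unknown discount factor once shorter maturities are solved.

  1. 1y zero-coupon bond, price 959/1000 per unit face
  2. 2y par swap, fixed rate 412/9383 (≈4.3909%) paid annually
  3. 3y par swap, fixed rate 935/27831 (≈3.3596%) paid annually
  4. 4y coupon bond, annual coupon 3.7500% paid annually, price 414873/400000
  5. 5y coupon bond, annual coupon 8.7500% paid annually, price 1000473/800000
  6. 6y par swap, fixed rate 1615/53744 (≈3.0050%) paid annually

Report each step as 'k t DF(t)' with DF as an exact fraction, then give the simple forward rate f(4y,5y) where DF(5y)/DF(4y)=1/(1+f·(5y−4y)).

1 1 959/1000
2 2 1147/1250
3 3 1813/2000
4 4 8991/10000
5 5 8537/10000
6 6 1677/2000
f(4y,5y) = ((8991/10000)/(8537/10000) − 1)/(1) = 454/8537 ≈ 5.3180%

step 1 [1y] zero: DF = P = 959/1000 ≈ 0.959000
step 2 [2y] swap r/1=412/9383: DF=(1 − 412/9383·(0.959000))/(1+412/9383) = 1147/1250 ≈ 0.917600
step 3 [3y] swap r/1=935/27831: DF=(1 − 935/27831·(0.959000+0.917600))/(1+935/27831) = 1813/2000 ≈ 0.906500
step 4 [4y] bond c/1=3/80: DF=(414873/400000 − 3/80·(0.959000+0.917600+0.906500))/(1+3/80) = 8991/10000 ≈ 0.899100
step 5 [5y] bond c/1=7/80: DF=(1000473/800000 − 7/80·(0.959000+0.917600+0.906500+0.899100))/(1+7/80) = 8537/10000 ≈ 0.853700
step 6 [6y] swap r/1=1615/53744: DF=(1 − 1615/53744·(0.959000+0.917600+0.906500+0.899100+0.853700))/(1+1615/53744) = 1677/2000 ≈ 0.838500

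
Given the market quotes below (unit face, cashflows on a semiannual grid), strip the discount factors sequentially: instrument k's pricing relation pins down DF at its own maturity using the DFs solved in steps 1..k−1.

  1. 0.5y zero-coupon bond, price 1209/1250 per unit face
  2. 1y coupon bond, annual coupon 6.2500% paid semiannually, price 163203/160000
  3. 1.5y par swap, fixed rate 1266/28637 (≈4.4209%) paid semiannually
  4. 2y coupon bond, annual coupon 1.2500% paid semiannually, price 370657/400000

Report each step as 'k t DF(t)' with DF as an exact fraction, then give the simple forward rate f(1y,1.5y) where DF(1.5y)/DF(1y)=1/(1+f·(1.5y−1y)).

step 1 [0.5y] zero: DF = P = 1209/1250 ≈ 0.967200
step 2 [1y] bond c/2=1/32: DF=(163203/160000 − 1/32·(0.967200))/(1+1/32) = 4799/5000 ≈ 0.959800
step 3 [1.5y] swap r/2=633/28637: DF=(1 − 633/28637·(0.967200+0.959800))/(1+633/28637) = 9367/10000 ≈ 0.936700
step 4 [2y] bond c/2=1/160: DF=(370657/400000 − 1/160·(0.967200+0.959800+0.936700))/(1+1/160) = 9031/10000 ≈ 0.903100

1 1/2 1209/1250
2 1 4799/5000
3 3/2 9367/10000
4 2 9031/10000
f(1y,1.5y) = ((4799/5000)/(9367/10000) − 1)/(1/2) = 462/9367 ≈ 4.9322%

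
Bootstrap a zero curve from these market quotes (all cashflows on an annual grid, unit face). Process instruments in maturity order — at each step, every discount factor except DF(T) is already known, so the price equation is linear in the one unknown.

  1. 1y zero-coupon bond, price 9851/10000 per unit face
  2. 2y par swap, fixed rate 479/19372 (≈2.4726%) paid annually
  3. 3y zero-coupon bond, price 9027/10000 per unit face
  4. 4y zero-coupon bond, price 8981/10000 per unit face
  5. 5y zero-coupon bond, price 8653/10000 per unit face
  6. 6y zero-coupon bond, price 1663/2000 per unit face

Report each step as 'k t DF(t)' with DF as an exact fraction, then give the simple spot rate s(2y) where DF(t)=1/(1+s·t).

step 1 [1y] zero: DF = P = 9851/10000 ≈ 0.985100
step 2 [2y] swap r/1=479/19372: DF=(1 − 479/19372·(0.985100))/(1+479/19372) = 9521/10000 ≈ 0.952100
step 3 [3y] zero: DF = P = 9027/10000 ≈ 0.902700
step 4 [4y] zero: DF = P = 8981/10000 ≈ 0.898100
step 5 [5y] zero: DF = P = 8653/10000 ≈ 0.865300
step 6 [6y] zero: DF = P = 1663/2000 ≈ 0.831500

1 1 9851/10000
2 2 9521/10000
3 3 9027/10000
4 4 8981/10000
5 5 8653/10000
6 6 1663/2000
s(2y) = (1/(9521/10000) − 1)/(2) = 479/19042 ≈ 2.5155%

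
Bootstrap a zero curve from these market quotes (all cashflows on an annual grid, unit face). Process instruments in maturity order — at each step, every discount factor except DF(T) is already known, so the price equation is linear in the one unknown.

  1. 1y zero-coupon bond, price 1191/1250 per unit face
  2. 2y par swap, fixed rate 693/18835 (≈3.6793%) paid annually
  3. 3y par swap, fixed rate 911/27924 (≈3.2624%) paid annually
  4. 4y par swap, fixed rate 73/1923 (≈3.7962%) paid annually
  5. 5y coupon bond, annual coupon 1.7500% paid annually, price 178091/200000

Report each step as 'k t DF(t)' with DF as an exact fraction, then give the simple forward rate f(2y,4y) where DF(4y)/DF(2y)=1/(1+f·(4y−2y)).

1 1 1191/1250
2 2 9307/10000
3 3 9089/10000
4 4 8613/10000
5 5 8123/10000
f(2y,4y) = ((9307/10000)/(8613/10000) − 1)/(2) = 347/8613 ≈ 4.0288%

step 1 [1y] zero: DF = P = 1191/1250 ≈ 0.952800
step 2 [2y] swap r/1=693/18835: DF=(1 − 693/18835·(0.952800))/(1+693/18835) = 9307/10000 ≈ 0.930700
step 3 [3y] swap r/1=911/27924: DF=(1 − 911/27924·(0.952800+0.930700))/(1+911/27924) = 9089/10000 ≈ 0.908900
step 4 [4y] swap r/1=73/1923: DF=(1 − 73/1923·(0.952800+0.930700+0.908900))/(1+73/1923) = 8613/10000 ≈ 0.861300
step 5 [5y] bond c/1=7/400: DF=(178091/200000 − 7/400·(0.952800+0.930700+0.908900+0.861300))/(1+7/400) = 8123/10000 ≈ 0.812300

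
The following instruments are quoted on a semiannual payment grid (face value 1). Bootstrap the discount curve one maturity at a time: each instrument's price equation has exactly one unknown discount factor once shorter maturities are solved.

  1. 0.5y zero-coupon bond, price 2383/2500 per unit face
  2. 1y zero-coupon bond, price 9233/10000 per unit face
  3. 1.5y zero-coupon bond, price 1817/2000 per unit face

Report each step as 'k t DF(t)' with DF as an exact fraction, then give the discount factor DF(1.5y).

1 1/2 2383/2500
2 1 9233/10000
3 3/2 1817/2000
DF(1.5y) = 1817/2000 ≈ 0.908500

step 1 [0.5y] zero: DF = P = 2383/2500 ≈ 0.953200
step 2 [1y] zero: DF = P = 9233/10000 ≈ 0.923300
step 3 [1.5y] zero: DF = P = 1817/2000 ≈ 0.908500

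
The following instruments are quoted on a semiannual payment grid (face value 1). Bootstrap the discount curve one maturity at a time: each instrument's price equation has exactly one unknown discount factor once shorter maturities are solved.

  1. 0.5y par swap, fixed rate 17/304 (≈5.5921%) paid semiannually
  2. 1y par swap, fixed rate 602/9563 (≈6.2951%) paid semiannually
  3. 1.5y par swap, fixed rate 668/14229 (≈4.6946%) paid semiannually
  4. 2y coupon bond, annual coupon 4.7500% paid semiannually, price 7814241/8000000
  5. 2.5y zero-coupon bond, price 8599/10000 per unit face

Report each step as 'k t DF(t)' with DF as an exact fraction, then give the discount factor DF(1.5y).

step 1 [0.5y] swap r/2=17/608: DF=(1 − 17/608·(0))/(1+17/608) = 608/625 ≈ 0.972800
step 2 [1y] swap r/2=301/9563: DF=(1 − 301/9563·(0.972800))/(1+301/9563) = 4699/5000 ≈ 0.939800
step 3 [1.5y] swap r/2=334/14229: DF=(1 − 334/14229·(0.972800+0.939800))/(1+334/14229) = 2333/2500 ≈ 0.933200
step 4 [2y] bond c/2=19/800: DF=(7814241/8000000 − 19/800·(0.972800+0.939800+0.933200))/(1+19/800) = 8881/10000 ≈ 0.888100
step 5 [2.5y] zero: DF = P = 8599/10000 ≈ 0.859900

1 1/2 608/625
2 1 4699/5000
3 3/2 2333/2500
4 2 8881/10000
5 5/2 8599/10000
DF(1.5y) = 2333/2500 ≈ 0.933200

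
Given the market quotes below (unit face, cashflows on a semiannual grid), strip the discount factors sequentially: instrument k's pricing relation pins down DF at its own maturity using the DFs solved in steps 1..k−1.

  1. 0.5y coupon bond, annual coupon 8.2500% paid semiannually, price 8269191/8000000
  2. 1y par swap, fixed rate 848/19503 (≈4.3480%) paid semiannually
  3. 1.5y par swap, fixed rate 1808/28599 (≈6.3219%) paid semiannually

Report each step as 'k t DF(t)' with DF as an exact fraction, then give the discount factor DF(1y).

step 1 [0.5y] bond c/2=33/800: DF=(8269191/8000000 − 33/800·(0))/(1+33/800) = 9927/10000 ≈ 0.992700
step 2 [1y] swap r/2=424/19503: DF=(1 − 424/19503·(0.992700))/(1+424/19503) = 1197/1250 ≈ 0.957600
step 3 [1.5y] swap r/2=904/28599: DF=(1 − 904/28599·(0.992700+0.957600))/(1+904/28599) = 1137/1250 ≈ 0.909600

1 1/2 9927/10000
2 1 1197/1250
3 3/2 1137/1250
DF(1y) = 1197/1250 ≈ 0.957600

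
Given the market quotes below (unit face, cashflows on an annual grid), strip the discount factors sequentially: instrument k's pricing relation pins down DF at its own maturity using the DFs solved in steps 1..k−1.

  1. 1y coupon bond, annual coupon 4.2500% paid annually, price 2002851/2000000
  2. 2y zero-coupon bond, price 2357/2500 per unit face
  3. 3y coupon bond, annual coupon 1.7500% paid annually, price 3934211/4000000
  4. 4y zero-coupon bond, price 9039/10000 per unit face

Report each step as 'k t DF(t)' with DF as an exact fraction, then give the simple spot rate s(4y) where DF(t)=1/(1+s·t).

step 1 [1y] bond c/1=17/400: DF=(2002851/2000000 − 17/400·(0))/(1+17/400) = 4803/5000 ≈ 0.960600
step 2 [2y] zero: DF = P = 2357/2500 ≈ 0.942800
step 3 [3y] bond c/1=7/400: DF=(3934211/4000000 − 7/400·(0.960600+0.942800))/(1+7/400) = 9339/10000 ≈ 0.933900
step 4 [4y] zero: DF = P = 9039/10000 ≈ 0.903900

1 1 4803/5000
2 2 2357/2500
3 3 9339/10000
4 4 9039/10000
s(4y) = (1/(9039/10000) − 1)/(4) = 961/36156 ≈ 2.6579%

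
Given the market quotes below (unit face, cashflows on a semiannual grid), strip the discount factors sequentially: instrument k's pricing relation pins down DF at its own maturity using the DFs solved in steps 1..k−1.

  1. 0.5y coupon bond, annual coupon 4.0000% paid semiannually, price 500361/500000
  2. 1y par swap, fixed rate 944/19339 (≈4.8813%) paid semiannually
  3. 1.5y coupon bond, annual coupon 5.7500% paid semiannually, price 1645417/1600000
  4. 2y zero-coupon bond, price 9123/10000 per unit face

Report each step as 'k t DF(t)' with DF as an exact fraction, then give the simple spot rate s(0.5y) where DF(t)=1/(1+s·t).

step 1 [0.5y] bond c/2=1/50: DF=(500361/500000 − 1/50·(0))/(1+1/50) = 9811/10000 ≈ 0.981100
step 2 [1y] swap r/2=472/19339: DF=(1 − 472/19339·(0.981100))/(1+472/19339) = 1191/1250 ≈ 0.952800
step 3 [1.5y] bond c/2=23/800: DF=(1645417/1600000 − 23/800·(0.981100+0.952800))/(1+23/800) = 591/625 ≈ 0.945600
step 4 [2y] zero: DF = P = 9123/10000 ≈ 0.912300

1 1/2 9811/10000
2 1 1191/1250
3 3/2 591/625
4 2 9123/10000
s(0.5y) = (1/(9811/10000) − 1)/(1/2) = 378/9811 ≈ 3.8528%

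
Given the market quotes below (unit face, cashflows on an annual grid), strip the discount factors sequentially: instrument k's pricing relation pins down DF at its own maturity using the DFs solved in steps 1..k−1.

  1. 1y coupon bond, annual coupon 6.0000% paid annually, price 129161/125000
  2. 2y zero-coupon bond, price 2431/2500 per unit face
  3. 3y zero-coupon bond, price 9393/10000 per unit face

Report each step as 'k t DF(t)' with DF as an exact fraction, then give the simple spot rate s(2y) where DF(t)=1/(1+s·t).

1 1 2437/2500
2 2 2431/2500
3 3 9393/10000
s(2y) = (1/(2431/2500) − 1)/(2) = 69/4862 ≈ 1.4192%

step 1 [1y] bond c/1=3/50: DF=(129161/125000 − 3/50·(0))/(1+3/50) = 2437/2500 ≈ 0.974800
step 2 [2y] zero: DF = P = 2431/2500 ≈ 0.972400
step 3 [3y] zero: DF = P = 9393/10000 ≈ 0.939300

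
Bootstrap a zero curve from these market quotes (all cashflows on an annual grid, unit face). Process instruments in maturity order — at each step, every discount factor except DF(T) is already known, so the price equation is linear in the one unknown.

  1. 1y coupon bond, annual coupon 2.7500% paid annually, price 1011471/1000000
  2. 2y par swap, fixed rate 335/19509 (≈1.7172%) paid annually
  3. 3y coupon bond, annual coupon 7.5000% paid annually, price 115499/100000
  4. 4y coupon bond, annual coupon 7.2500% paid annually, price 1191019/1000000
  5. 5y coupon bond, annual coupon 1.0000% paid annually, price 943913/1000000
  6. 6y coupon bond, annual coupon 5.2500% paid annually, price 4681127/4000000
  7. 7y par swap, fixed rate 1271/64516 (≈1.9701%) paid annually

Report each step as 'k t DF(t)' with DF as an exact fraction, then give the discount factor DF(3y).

1 1 2461/2500
2 2 1933/2000
3 3 9383/10000
4 4 572/625
5 5 8969/10000
6 6 4387/5000
7 7 8729/10000
DF(3y) = 9383/10000 ≈ 0.938300

step 1 [1y] bond c/1=11/400: DF=(1011471/1000000 − 11/400·(0))/(1+11/400) = 2461/2500 ≈ 0.984400
step 2 [2y] swap r/1=335/19509: DF=(1 − 335/19509·(0.984400))/(1+335/19509) = 1933/2000 ≈ 0.966500
step 3 [3y] bond c/1=3/40: DF=(115499/100000 − 3/40·(0.984400+0.966500))/(1+3/40) = 9383/10000 ≈ 0.938300
step 4 [4y] bond c/1=29/400: DF=(1191019/1000000 − 29/400·(0.984400+0.966500+0.938300))/(1+29/400) = 572/625 ≈ 0.915200
step 5 [5y] bond c/1=1/100: DF=(943913/1000000 − 1/100·(0.984400+0.966500+0.938300+0.915200))/(1+1/100) = 8969/10000 ≈ 0.896900
step 6 [6y] bond c/1=21/400: DF=(4681127/4000000 − 21/400·(0.984400+0.966500+0.938300+0.915200+0.896900))/(1+21/400) = 4387/5000 ≈ 0.877400
step 7 [7y] swap r/1=1271/64516: DF=(1 − 1271/64516·(0.984400+0.966500+0.938300+0.915200+0.896900+0.877400))/(1+1271/64516) = 8729/10000 ≈ 0.872900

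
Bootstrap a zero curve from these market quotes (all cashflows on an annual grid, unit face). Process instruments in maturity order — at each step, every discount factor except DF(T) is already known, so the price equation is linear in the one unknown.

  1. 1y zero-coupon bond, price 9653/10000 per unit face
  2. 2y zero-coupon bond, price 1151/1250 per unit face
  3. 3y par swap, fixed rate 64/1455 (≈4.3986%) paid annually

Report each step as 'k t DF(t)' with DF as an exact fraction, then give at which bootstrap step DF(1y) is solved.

step 1 [1y] zero: DF = P = 9653/10000 ≈ 0.965300
step 2 [2y] zero: DF = P = 1151/1250 ≈ 0.920800
step 3 [3y] swap r/1=64/1455: DF=(1 − 64/1455·(0.965300+0.920800))/(1+64/1455) = 549/625 ≈ 0.878400

1 1 9653/10000
2 2 1151/1250
3 3 549/625
DF(1y) is solved at step 1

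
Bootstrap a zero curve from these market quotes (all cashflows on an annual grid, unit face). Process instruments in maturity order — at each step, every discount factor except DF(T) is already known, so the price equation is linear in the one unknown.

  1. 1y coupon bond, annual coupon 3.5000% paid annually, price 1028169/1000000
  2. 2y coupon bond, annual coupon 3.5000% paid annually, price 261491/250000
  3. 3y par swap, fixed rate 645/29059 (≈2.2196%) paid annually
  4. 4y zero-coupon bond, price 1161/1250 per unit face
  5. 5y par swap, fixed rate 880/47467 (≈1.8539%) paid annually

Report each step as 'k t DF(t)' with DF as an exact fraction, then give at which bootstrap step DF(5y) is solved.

1 1 4967/5000
2 2 977/1000
3 3 1871/2000
4 4 1161/1250
5 5 114/125
DF(5y) is solved at step 5

step 1 [1y] bond c/1=7/200: DF=(1028169/1000000 − 7/200·(0))/(1+7/200) = 4967/5000 ≈ 0.993400
step 2 [2y] bond c/1=7/200: DF=(261491/250000 − 7/200·(0.993400))/(1+7/200) = 977/1000 ≈ 0.977000
step 3 [3y] swap r/1=645/29059: DF=(1 − 645/29059·(0.993400+0.977000))/(1+645/29059) = 1871/2000 ≈ 0.935500
step 4 [4y] zero: DF = P = 1161/1250 ≈ 0.928800
step 5 [5y] swap r/1=880/47467: DF=(1 − 880/47467·(0.993400+0.977000+0.935500+0.928800))/(1+880/47467) = 114/125 ≈ 0.912000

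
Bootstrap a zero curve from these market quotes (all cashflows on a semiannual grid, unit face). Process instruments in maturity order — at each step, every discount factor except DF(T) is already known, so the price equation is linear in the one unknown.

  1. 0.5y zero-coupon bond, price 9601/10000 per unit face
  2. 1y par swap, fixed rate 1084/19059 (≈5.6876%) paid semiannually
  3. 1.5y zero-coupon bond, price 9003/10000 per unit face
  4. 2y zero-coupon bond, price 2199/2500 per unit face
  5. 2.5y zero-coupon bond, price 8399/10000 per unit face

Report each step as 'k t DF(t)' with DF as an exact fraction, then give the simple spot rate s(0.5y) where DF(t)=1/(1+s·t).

step 1 [0.5y] zero: DF = P = 9601/10000 ≈ 0.960100
step 2 [1y] swap r/2=542/19059: DF=(1 − 542/19059·(0.960100))/(1+542/19059) = 4729/5000 ≈ 0.945800
step 3 [1.5y] zero: DF = P = 9003/10000 ≈ 0.900300
step 4 [2y] zero: DF = P = 2199/2500 ≈ 0.879600
step 5 [2.5y] zero: DF = P = 8399/10000 ≈ 0.839900

1 1/2 9601/10000
2 1 4729/5000
3 3/2 9003/10000
4 2 2199/2500
5 5/2 8399/10000
s(0.5y) = (1/(9601/10000) − 1)/(1/2) = 798/9601 ≈ 8.3116%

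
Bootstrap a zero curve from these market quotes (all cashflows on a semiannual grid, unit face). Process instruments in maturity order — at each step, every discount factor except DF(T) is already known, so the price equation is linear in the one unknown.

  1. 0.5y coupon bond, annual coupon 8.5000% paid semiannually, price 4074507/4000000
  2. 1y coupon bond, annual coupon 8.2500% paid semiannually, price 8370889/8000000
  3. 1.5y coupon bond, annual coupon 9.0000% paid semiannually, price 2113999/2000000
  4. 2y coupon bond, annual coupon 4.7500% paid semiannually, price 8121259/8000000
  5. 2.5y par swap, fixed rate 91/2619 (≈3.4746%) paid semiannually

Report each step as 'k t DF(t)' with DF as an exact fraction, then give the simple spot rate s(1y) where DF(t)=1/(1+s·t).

1 1/2 9771/10000
2 1 4831/5000
3 3/2 4639/5000
4 2 37/40
5 5/2 9181/10000
s(1y) = (1/(4831/5000) − 1)/(1) = 169/4831 ≈ 3.4982%

step 1 [0.5y] bond c/2=17/400: DF=(4074507/4000000 − 17/400·(0))/(1+17/400) = 9771/10000 ≈ 0.977100
step 2 [1y] bond c/2=33/800: DF=(8370889/8000000 − 33/800·(0.977100))/(1+33/800) = 4831/5000 ≈ 0.966200
step 3 [1.5y] bond c/2=9/200: DF=(2113999/2000000 − 9/200·(0.977100+0.966200))/(1+9/200) = 4639/5000 ≈ 0.927800
step 4 [2y] bond c/2=19/800: DF=(8121259/8000000 − 19/800·(0.977100+0.966200+0.927800))/(1+19/800) = 37/40 ≈ 0.925000
step 5 [2.5y] swap r/2=91/5238: DF=(1 − 91/5238·(0.977100+0.966200+0.927800+0.925000))/(1+91/5238) = 9181/10000 ≈ 0.918100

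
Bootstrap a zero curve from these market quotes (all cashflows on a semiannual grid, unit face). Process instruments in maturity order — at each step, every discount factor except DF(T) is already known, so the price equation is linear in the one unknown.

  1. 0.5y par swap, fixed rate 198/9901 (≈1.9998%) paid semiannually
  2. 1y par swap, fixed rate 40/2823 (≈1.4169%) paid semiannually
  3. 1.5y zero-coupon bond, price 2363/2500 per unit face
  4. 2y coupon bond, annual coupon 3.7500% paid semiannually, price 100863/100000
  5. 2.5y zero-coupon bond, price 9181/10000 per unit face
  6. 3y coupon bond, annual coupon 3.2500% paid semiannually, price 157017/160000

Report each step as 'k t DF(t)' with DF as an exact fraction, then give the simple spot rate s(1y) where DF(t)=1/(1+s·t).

step 1 [0.5y] swap r/2=99/9901: DF=(1 − 99/9901·(0))/(1+99/9901) = 9901/10000 ≈ 0.990100
step 2 [1y] swap r/2=20/2823: DF=(1 − 20/2823·(0.990100))/(1+20/2823) = 493/500 ≈ 0.986000
step 3 [1.5y] zero: DF = P = 2363/2500 ≈ 0.945200
step 4 [2y] bond c/2=3/160: DF=(100863/100000 − 3/160·(0.990100+0.986000+0.945200))/(1+3/160) = 9363/10000 ≈ 0.936300
step 5 [2.5y] zero: DF = P = 9181/10000 ≈ 0.918100
step 6 [3y] bond c/2=13/800: DF=(157017/160000 − 13/800·(0.990100+0.986000+0.945200+0.936300+0.918100))/(1+13/800) = 8893/10000 ≈ 0.889300

1 1/2 9901/10000
2 1 493/500
3 3/2 2363/2500
4 2 9363/10000
5 5/2 9181/10000
6 3 8893/10000
s(1y) = (1/(493/500) − 1)/(1) = 7/493 ≈ 1.4199%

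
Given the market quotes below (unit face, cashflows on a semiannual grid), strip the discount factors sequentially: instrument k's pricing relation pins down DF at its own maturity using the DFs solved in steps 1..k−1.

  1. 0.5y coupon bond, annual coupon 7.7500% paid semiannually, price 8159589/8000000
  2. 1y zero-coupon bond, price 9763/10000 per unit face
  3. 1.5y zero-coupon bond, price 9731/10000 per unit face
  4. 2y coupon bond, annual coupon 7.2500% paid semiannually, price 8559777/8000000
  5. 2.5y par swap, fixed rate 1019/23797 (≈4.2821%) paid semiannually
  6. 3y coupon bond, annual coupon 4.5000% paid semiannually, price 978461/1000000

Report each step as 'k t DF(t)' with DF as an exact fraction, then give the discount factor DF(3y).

1 1/2 9819/10000
2 1 9763/10000
3 3/2 9731/10000
4 2 93/100
5 5/2 8981/10000
6 3 4261/5000
DF(3y) = 4261/5000 ≈ 0.852200

step 1 [0.5y] bond c/2=31/800: DF=(8159589/8000000 − 31/800·(0))/(1+31/800) = 9819/10000 ≈ 0.981900
step 2 [1y] zero: DF = P = 9763/10000 ≈ 0.976300
step 3 [1.5y] zero: DF = P = 9731/10000 ≈ 0.973100
step 4 [2y] bond c/2=29/800: DF=(8559777/8000000 − 29/800·(0.981900+0.976300+0.973100))/(1+29/800) = 93/100 ≈ 0.930000
step 5 [2.5y] swap r/2=1019/47594: DF=(1 − 1019/47594·(0.981900+0.976300+0.973100+0.930000))/(1+1019/47594) = 8981/10000 ≈ 0.898100
step 6 [3y] bond c/2=9/400: DF=(978461/1000000 − 9/400·(0.981900+0.976300+0.973100+0.930000+0.898100))/(1+9/400) = 4261/5000 ≈ 0.852200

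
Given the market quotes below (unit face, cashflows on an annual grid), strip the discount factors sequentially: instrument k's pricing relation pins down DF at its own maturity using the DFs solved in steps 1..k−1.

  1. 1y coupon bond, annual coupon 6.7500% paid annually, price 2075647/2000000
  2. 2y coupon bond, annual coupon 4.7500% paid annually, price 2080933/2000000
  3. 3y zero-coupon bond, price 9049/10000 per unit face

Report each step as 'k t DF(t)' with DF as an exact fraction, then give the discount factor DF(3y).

step 1 [1y] bond c/1=27/400: DF=(2075647/2000000 − 27/400·(0))/(1+27/400) = 4861/5000 ≈ 0.972200
step 2 [2y] bond c/1=19/400: DF=(2080933/2000000 − 19/400·(0.972200))/(1+19/400) = 2373/2500 ≈ 0.949200
step 3 [3y] zero: DF = P = 9049/10000 ≈ 0.904900

1 1 4861/5000
2 2 2373/2500
3 3 9049/10000
DF(3y) = 9049/10000 ≈ 0.904900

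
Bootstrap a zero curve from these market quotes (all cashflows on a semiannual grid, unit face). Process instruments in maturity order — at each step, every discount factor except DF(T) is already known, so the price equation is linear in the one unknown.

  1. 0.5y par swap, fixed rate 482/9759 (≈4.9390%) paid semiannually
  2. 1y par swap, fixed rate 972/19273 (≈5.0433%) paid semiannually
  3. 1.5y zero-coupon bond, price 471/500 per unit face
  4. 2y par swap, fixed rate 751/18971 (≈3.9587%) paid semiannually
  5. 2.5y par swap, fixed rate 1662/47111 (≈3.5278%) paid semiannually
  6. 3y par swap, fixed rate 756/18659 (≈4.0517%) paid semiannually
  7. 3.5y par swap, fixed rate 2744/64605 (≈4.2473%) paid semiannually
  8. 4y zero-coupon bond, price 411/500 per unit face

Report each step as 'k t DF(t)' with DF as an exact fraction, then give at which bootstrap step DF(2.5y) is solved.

1 1/2 9759/10000
2 1 4757/5000
3 3/2 471/500
4 2 9249/10000
5 5/2 9169/10000
6 3 4433/5000
7 7/2 2157/2500
8 4 411/500
DF(2.5y) is solved at step 5

step 1 [0.5y] swap r/2=241/9759: DF=(1 − 241/9759·(0))/(1+241/9759) = 9759/10000 ≈ 0.975900
step 2 [1y] swap r/2=486/19273: DF=(1 − 486/19273·(0.975900))/(1+486/19273) = 4757/5000 ≈ 0.951400
step 3 [1.5y] zero: DF = P = 471/500 ≈ 0.942000
step 4 [2y] swap r/2=751/37942: DF=(1 − 751/37942·(0.975900+0.951400+0.942000))/(1+751/37942) = 9249/10000 ≈ 0.924900
step 5 [2.5y] swap r/2=831/47111: DF=(1 − 831/47111·(0.975900+0.951400+0.942000+0.924900))/(1+831/47111) = 9169/10000 ≈ 0.916900
step 6 [3y] swap r/2=378/18659: DF=(1 − 378/18659·(0.975900+0.951400+0.942000+0.924900+0.916900))/(1+378/18659) = 4433/5000 ≈ 0.886600
step 7 [3.5y] swap r/2=1372/64605: DF=(1 − 1372/64605·(0.975900+0.951400+0.942000+0.924900+0.916900+0.886600))/(1+1372/64605) = 2157/2500 ≈ 0.862800
step 8 [4y] zero: DF = P = 411/500 ≈ 0.822000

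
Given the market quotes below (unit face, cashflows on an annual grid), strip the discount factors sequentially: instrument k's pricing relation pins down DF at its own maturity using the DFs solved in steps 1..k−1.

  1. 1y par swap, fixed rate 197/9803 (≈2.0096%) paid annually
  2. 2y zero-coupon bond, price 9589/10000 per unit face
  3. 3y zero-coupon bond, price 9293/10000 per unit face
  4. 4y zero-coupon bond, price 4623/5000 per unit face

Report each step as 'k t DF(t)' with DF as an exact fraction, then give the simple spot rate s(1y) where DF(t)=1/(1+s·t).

step 1 [1y] swap r/1=197/9803: DF=(1 − 197/9803·(0))/(1+197/9803) = 9803/10000 ≈ 0.980300
step 2 [2y] zero: DF = P = 9589/10000 ≈ 0.958900
step 3 [3y] zero: DF = P = 9293/10000 ≈ 0.929300
step 4 [4y] zero: DF = P = 4623/5000 ≈ 0.924600

1 1 9803/10000
2 2 9589/10000
3 3 9293/10000
4 4 4623/5000
s(1y) = (1/(9803/10000) − 1)/(1) = 197/9803 ≈ 2.0096%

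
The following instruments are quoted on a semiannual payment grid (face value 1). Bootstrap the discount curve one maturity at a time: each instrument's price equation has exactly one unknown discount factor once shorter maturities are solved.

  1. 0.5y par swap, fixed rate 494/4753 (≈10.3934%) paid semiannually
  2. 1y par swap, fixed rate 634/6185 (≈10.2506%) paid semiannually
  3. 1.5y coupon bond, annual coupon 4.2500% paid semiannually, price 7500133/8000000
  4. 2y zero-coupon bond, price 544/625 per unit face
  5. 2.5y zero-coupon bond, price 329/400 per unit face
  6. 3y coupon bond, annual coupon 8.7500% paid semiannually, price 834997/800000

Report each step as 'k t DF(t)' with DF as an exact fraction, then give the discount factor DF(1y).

1 1/2 4753/5000
2 1 9049/10000
3 3/2 4397/5000
4 2 544/625
5 5/2 329/400
6 3 509/625
DF(1y) = 9049/10000 ≈ 0.904900

step 1 [0.5y] swap r/2=247/4753: DF=(1 − 247/4753·(0))/(1+247/4753) = 4753/5000 ≈ 0.950600
step 2 [1y] swap r/2=317/6185: DF=(1 − 317/6185·(0.950600))/(1+317/6185) = 9049/10000 ≈ 0.904900
step 3 [1.5y] bond c/2=17/800: DF=(7500133/8000000 − 17/800·(0.950600+0.904900))/(1+17/800) = 4397/5000 ≈ 0.879400
step 4 [2y] zero: DF = P = 544/625 ≈ 0.870400
step 5 [2.5y] zero: DF = P = 329/400 ≈ 0.822500
step 6 [3y] bond c/2=7/160: DF=(834997/800000 − 7/160·(0.950600+0.904900+0.879400+0.870400+0.822500))/(1+7/160) = 509/625 ≈ 0.814400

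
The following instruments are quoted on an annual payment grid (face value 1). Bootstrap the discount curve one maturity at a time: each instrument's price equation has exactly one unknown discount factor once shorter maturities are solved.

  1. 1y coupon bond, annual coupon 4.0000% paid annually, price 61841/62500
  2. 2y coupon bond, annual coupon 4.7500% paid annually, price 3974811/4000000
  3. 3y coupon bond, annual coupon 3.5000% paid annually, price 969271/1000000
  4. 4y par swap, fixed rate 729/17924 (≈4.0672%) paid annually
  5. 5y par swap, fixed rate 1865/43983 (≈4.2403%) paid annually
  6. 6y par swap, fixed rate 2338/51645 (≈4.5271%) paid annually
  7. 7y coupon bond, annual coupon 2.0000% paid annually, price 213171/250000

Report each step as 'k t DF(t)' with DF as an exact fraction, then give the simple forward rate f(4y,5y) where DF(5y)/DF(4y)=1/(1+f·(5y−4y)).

1 1 4757/5000
2 2 1811/2000
3 3 8737/10000
4 4 4271/5000
5 5 1627/2000
6 6 3831/5000
7 7 7347/10000
f(4y,5y) = ((4271/5000)/(1627/2000) − 1)/(1) = 407/8135 ≈ 5.0031%

step 1 [1y] bond c/1=1/25: DF=(61841/62500 − 1/25·(0))/(1+1/25) = 4757/5000 ≈ 0.951400
step 2 [2y] bond c/1=19/400: DF=(3974811/4000000 − 19/400·(0.951400))/(1+19/400) = 1811/2000 ≈ 0.905500
step 3 [3y] bond c/1=7/200: DF=(969271/1000000 − 7/200·(0.951400+0.905500))/(1+7/200) = 8737/10000 ≈ 0.873700
step 4 [4y] swap r/1=729/17924: DF=(1 − 729/17924·(0.951400+0.905500+0.873700))/(1+729/17924) = 4271/5000 ≈ 0.854200
step 5 [5y] swap r/1=1865/43983: DF=(1 − 1865/43983·(0.951400+0.905500+0.873700+0.854200))/(1+1865/43983) = 1627/2000 ≈ 0.813500
step 6 [6y] swap r/1=2338/51645: DF=(1 − 2338/51645·(0.951400+0.905500+0.873700+0.854200+0.813500))/(1+2338/51645) = 3831/5000 ≈ 0.766200
step 7 [7y] bond c/1=1/50: DF=(213171/250000 − 1/50·(0.951400+0.905500+0.873700+0.854200+0.813500+0.766200))/(1+1/50) = 7347/10000 ≈ 0.734700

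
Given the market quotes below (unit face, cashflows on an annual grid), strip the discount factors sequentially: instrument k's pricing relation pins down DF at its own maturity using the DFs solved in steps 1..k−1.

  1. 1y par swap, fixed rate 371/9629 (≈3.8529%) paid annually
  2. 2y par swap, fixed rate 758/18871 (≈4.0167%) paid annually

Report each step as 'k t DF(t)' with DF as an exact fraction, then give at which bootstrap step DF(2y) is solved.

1 1 9629/10000
2 2 4621/5000
DF(2y) is solved at step 2

step 1 [1y] swap r/1=371/9629: DF=(1 − 371/9629·(0))/(1+371/9629) = 9629/10000 ≈ 0.962900
step 2 [2y] swap r/1=758/18871: DF=(1 − 758/18871·(0.962900))/(1+758/18871) = 4621/5000 ≈ 0.924200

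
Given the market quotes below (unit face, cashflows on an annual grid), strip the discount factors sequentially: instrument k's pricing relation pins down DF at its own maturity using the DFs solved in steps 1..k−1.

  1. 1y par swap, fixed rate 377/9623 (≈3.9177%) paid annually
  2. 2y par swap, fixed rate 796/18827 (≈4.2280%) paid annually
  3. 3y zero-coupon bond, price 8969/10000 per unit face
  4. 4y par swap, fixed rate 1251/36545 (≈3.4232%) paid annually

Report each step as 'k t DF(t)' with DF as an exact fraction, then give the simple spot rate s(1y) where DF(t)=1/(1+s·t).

1 1 9623/10000
2 2 2301/2500
3 3 8969/10000
4 4 8749/10000
s(1y) = (1/(9623/10000) − 1)/(1) = 377/9623 ≈ 3.9177%

step 1 [1y] swap r/1=377/9623: DF=(1 − 377/9623·(0))/(1+377/9623) = 9623/10000 ≈ 0.962300
step 2 [2y] swap r/1=796/18827: DF=(1 − 796/18827·(0.962300))/(1+796/18827) = 2301/2500 ≈ 0.920400
step 3 [3y] zero: DF = P = 8969/10000 ≈ 0.896900
step 4 [4y] swap r/1=1251/36545: DF=(1 − 1251/36545·(0.962300+0.920400+0.896900))/(1+1251/36545) = 8749/10000 ≈ 0.874900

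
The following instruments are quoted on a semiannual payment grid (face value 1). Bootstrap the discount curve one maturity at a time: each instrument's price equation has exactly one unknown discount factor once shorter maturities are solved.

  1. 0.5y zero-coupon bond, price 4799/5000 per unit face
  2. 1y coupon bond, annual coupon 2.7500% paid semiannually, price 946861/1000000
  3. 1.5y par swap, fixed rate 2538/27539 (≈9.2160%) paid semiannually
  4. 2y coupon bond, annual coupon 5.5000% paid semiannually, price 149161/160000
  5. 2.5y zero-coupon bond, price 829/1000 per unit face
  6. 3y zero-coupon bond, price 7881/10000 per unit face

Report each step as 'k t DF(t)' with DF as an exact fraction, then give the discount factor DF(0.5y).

1 1/2 4799/5000
2 1 921/1000
3 3/2 8731/10000
4 2 521/625
5 5/2 829/1000
6 3 7881/10000
DF(0.5y) = 4799/5000 ≈ 0.959800

step 1 [0.5y] zero: DF = P = 4799/5000 ≈ 0.959800
step 2 [1y] bond c/2=11/800: DF=(946861/1000000 − 11/800·(0.959800))/(1+11/800) = 921/1000 ≈ 0.921000
step 3 [1.5y] swap r/2=1269/27539: DF=(1 − 1269/27539·(0.959800+0.921000))/(1+1269/27539) = 8731/10000 ≈ 0.873100
step 4 [2y] bond c/2=11/400: DF=(149161/160000 − 11/400·(0.959800+0.921000+0.873100))/(1+11/400) = 521/625 ≈ 0.833600
step 5 [2.5y] zero: DF = P = 829/1000 ≈ 0.829000
step 6 [3y] zero: DF = P = 7881/10000 ≈ 0.788100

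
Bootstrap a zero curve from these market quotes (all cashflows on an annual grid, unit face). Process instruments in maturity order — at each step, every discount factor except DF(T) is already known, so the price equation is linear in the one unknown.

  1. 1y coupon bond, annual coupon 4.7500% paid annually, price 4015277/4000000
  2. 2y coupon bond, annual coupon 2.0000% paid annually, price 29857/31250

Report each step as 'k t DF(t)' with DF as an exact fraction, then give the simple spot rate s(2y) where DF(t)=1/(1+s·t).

step 1 [1y] bond c/1=19/400: DF=(4015277/4000000 − 19/400·(0))/(1+19/400) = 9583/10000 ≈ 0.958300
step 2 [2y] bond c/1=1/50: DF=(29857/31250 − 1/50·(0.958300))/(1+1/50) = 9179/10000 ≈ 0.917900

1 1 9583/10000
2 2 9179/10000
s(2y) = (1/(9179/10000) − 1)/(2) = 821/18358 ≈ 4.4722%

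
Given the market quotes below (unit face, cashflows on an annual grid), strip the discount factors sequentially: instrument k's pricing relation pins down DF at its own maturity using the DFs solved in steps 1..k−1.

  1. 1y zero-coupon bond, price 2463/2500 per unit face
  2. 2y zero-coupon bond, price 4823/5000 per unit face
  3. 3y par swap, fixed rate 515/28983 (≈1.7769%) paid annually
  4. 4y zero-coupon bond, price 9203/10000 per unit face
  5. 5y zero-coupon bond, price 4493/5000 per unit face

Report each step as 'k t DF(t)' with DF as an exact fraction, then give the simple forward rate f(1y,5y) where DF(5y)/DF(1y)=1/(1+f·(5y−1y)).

step 1 [1y] zero: DF = P = 2463/2500 ≈ 0.985200
step 2 [2y] zero: DF = P = 4823/5000 ≈ 0.964600
step 3 [3y] swap r/1=515/28983: DF=(1 − 515/28983·(0.985200+0.964600))/(1+515/28983) = 1897/2000 ≈ 0.948500
step 4 [4y] zero: DF = P = 9203/10000 ≈ 0.920300
step 5 [5y] zero: DF = P = 4493/5000 ≈ 0.898600

1 1 2463/2500
2 2 4823/5000
3 3 1897/2000
4 4 9203/10000
5 5 4493/5000
f(1y,5y) = ((2463/2500)/(4493/5000) − 1)/(4) = 433/17972 ≈ 2.4093%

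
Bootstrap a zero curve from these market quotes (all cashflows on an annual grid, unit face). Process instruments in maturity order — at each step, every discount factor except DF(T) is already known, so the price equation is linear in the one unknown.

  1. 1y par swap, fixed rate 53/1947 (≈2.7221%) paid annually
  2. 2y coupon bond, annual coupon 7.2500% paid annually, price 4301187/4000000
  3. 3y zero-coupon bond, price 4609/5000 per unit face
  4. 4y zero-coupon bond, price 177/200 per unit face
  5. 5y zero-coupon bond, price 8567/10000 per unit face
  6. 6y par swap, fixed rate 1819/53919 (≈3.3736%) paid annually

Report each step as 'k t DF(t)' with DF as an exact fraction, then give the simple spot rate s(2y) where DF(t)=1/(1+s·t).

step 1 [1y] swap r/1=53/1947: DF=(1 − 53/1947·(0))/(1+53/1947) = 1947/2000 ≈ 0.973500
step 2 [2y] bond c/1=29/400: DF=(4301187/4000000 − 29/400·(0.973500))/(1+29/400) = 1171/1250 ≈ 0.936800
step 3 [3y] zero: DF = P = 4609/5000 ≈ 0.921800
step 4 [4y] zero: DF = P = 177/200 ≈ 0.885000
step 5 [5y] zero: DF = P = 8567/10000 ≈ 0.856700
step 6 [6y] swap r/1=1819/53919: DF=(1 − 1819/53919·(0.973500+0.936800+0.921800+0.885000+0.856700))/(1+1819/53919) = 8181/10000 ≈ 0.818100

1 1 1947/2000
2 2 1171/1250
3 3 4609/5000
4 4 177/200
5 5 8567/10000
6 6 8181/10000
s(2y) = (1/(1171/1250) − 1)/(2) = 79/2342 ≈ 3.3732%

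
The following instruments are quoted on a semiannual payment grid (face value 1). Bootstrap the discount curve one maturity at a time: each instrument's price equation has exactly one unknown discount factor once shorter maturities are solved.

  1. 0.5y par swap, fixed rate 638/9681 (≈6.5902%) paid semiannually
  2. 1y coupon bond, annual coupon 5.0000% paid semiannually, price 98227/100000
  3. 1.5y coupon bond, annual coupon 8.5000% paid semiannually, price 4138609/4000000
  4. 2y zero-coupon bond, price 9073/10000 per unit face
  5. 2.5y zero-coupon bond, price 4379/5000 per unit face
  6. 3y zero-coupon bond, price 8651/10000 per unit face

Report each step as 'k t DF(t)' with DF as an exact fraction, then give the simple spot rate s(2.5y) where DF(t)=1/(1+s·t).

step 1 [0.5y] swap r/2=319/9681: DF=(1 − 319/9681·(0))/(1+319/9681) = 9681/10000 ≈ 0.968100
step 2 [1y] bond c/2=1/40: DF=(98227/100000 − 1/40·(0.968100))/(1+1/40) = 9347/10000 ≈ 0.934700
step 3 [1.5y] bond c/2=17/400: DF=(4138609/4000000 − 17/400·(0.968100+0.934700))/(1+17/400) = 9149/10000 ≈ 0.914900
step 4 [2y] zero: DF = P = 9073/10000 ≈ 0.907300
step 5 [2.5y] zero: DF = P = 4379/5000 ≈ 0.875800
step 6 [3y] zero: DF = P = 8651/10000 ≈ 0.865100

1 1/2 9681/10000
2 1 9347/10000
3 3/2 9149/10000
4 2 9073/10000
5 5/2 4379/5000
6 3 8651/10000
s(2.5y) = (1/(4379/5000) − 1)/(5/2) = 1242/21895 ≈ 5.6725%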